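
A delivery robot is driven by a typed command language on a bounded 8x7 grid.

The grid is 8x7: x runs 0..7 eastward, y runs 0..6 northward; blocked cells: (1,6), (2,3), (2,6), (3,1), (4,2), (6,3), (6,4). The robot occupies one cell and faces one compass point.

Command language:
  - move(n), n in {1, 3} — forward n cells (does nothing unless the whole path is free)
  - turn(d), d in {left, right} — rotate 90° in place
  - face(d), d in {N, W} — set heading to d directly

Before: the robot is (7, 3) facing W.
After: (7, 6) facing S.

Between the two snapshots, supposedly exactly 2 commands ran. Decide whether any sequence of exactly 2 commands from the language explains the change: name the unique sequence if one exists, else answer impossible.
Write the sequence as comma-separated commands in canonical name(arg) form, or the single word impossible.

checked all 2-command options: none fits.

impossible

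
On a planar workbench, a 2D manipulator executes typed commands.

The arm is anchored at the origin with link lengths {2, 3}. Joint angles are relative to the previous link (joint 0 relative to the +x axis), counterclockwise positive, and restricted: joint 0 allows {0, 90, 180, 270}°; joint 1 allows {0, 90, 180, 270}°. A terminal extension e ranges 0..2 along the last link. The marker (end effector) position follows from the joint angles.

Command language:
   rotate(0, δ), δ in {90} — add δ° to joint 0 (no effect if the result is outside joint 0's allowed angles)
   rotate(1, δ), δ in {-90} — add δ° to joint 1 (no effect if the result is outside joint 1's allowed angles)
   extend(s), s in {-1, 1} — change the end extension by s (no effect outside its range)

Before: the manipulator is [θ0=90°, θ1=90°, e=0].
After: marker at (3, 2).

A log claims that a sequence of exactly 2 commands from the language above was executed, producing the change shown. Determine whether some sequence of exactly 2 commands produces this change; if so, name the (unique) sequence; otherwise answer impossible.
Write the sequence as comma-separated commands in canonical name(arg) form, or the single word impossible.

start: [θ0=90°, θ1=90°, e=0]
step 1 (rotate(1, -90)): [θ0=90°, θ1=0°, e=0]
step 2 (rotate(1, -90)): [θ0=90°, θ1=270°, e=0]
uniquely the one of 16 2-step routes that fits.

rotate(1, -90), rotate(1, -90)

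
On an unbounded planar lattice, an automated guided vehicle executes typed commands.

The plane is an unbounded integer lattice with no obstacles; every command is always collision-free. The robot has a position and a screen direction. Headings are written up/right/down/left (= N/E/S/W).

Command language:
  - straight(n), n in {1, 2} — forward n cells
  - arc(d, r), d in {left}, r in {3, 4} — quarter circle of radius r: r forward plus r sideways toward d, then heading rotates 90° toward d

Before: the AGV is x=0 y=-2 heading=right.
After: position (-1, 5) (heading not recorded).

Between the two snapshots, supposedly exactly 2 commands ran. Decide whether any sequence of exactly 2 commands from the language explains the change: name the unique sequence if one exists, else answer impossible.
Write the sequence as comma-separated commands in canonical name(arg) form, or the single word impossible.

key: order matters: swapping arc(left, 3) and arc(left, 4) lands elsewhere
initial: x=0 y=-2 heading=right
step 1 (arc(left, 3)): x=3 y=1 heading=up
step 2 (arc(left, 4)): x=-1 y=5 heading=left
no rival 2-sequence matches.

arc(left, 3), arc(left, 4)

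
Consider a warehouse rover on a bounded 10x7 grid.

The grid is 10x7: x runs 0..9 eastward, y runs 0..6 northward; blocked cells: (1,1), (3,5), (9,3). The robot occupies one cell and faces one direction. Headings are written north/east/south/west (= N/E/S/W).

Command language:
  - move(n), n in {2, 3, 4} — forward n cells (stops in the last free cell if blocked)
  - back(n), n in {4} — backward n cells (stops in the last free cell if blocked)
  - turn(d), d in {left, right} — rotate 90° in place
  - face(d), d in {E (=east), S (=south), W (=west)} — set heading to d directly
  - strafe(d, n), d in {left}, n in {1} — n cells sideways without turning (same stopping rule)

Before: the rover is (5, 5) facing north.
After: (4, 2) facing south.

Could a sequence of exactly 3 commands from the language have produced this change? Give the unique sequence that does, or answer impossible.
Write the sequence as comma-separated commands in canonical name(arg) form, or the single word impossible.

strafe(left, 1), face(S), move(3)

key: cell and facing (now S) both changed — the 3 commands mix motion and turning
from: (5, 5) facing north
t=1 strafe(left, 1) ⇒ (4, 5) facing north
t=2 face(S) ⇒ (4, 5) facing south
t=3 move(3) ⇒ (4, 2) facing south
all 1000 alternatives checked — unique.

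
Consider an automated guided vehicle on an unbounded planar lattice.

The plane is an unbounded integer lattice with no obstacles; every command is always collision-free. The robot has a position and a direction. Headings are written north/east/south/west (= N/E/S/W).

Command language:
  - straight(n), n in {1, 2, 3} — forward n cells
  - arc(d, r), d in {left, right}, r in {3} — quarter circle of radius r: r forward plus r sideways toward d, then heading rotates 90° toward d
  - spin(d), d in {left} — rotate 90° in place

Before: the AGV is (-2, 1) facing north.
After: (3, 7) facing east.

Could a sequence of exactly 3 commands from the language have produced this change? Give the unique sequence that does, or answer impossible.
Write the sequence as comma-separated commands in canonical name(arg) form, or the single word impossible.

straight(3), arc(right, 3), straight(2)

key: running straight(2) before straight(3) would end elsewhere — order is forced
from: (-2, 1) facing north
1. straight(3) → (-2, 4) facing north
2. arc(right, 3) → (1, 7) facing east
3. straight(2) → (3, 7) facing east
no other 3-command option fits: unique.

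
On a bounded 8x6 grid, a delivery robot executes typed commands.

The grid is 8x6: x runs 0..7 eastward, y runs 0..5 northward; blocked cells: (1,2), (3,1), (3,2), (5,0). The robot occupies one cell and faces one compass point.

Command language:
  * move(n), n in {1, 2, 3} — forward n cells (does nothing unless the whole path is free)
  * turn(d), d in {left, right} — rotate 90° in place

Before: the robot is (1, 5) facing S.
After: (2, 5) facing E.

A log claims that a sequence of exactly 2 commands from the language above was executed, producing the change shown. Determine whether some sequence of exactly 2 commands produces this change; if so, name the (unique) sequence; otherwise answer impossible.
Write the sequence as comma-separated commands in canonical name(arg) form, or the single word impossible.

key: order matters: swapping turn(left) and move(1) lands elsewhere
start: (1, 5) facing S
1. turn(left) → (1, 5) facing E
2. move(1) → (2, 5) facing E
no rival 2-sequence matches.

turn(left), move(1)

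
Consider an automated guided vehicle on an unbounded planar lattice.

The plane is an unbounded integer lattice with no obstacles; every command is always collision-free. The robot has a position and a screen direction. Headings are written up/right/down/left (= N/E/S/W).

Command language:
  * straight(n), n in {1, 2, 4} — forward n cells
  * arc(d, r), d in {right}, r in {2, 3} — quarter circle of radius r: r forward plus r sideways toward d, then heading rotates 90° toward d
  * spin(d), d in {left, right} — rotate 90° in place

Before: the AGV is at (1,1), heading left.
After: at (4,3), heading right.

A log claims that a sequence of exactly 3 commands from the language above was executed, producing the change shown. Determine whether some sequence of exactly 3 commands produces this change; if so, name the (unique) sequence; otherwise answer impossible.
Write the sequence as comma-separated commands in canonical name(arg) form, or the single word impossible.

key: running straight(1) before spin(right) would end elsewhere — order is forced
initial: at (1,1), heading left
[1] after spin(right): at (1,1), heading up
[2] after arc(right, 2): at (3,3), heading right
[3] after straight(1): at (4,3), heading right
no other 3-command option fits: unique.

spin(right), arc(right, 2), straight(1)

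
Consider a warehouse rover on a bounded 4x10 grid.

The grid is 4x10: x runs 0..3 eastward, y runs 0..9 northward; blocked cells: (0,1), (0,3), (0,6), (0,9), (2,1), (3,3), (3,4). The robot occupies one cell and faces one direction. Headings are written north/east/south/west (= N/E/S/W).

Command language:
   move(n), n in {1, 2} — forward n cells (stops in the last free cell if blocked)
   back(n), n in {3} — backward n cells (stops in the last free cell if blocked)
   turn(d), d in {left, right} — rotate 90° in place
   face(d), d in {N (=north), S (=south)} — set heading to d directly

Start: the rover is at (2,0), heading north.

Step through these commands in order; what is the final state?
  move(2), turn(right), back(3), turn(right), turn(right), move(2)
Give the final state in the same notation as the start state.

at (0,0), heading west

start: at (2,0), heading north
t=1 move(2) ⇒ at (2,0), heading north
t=2 turn(right) ⇒ at (2,0), heading east
t=3 back(3) ⇒ at (0,0), heading east
t=4 turn(right) ⇒ at (0,0), heading south
t=5 turn(right) ⇒ at (0,0), heading west
t=6 move(2) ⇒ at (0,0), heading west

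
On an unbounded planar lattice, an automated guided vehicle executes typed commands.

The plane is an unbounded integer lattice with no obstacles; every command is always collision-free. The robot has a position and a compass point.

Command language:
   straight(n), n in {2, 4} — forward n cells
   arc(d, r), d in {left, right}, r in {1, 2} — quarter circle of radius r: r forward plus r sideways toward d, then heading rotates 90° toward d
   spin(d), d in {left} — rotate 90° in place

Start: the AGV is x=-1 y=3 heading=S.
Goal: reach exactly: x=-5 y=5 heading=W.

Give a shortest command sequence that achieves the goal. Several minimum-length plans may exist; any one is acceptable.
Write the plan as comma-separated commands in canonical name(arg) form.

arc(right, 1), arc(right, 1), arc(left, 2)

from: x=-1 y=3 heading=S
1. arc(right, 1) → x=-2 y=2 heading=W
2. arc(right, 1) → x=-3 y=3 heading=N
3. arc(left, 2) → x=-5 y=5 heading=W
nothing shorter than 3 reaches the goal.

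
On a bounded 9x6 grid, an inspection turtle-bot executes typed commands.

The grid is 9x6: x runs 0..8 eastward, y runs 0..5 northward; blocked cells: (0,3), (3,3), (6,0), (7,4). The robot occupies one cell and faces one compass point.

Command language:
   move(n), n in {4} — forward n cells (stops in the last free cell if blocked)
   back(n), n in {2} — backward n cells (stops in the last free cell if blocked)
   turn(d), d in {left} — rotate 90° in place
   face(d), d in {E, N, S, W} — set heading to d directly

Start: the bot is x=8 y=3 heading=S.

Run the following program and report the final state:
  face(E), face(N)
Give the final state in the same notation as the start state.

t0: x=8 y=3 heading=S
t=1 face(E) ⇒ x=8 y=3 heading=E
t=2 face(N) ⇒ x=8 y=3 heading=N

x=8 y=3 heading=N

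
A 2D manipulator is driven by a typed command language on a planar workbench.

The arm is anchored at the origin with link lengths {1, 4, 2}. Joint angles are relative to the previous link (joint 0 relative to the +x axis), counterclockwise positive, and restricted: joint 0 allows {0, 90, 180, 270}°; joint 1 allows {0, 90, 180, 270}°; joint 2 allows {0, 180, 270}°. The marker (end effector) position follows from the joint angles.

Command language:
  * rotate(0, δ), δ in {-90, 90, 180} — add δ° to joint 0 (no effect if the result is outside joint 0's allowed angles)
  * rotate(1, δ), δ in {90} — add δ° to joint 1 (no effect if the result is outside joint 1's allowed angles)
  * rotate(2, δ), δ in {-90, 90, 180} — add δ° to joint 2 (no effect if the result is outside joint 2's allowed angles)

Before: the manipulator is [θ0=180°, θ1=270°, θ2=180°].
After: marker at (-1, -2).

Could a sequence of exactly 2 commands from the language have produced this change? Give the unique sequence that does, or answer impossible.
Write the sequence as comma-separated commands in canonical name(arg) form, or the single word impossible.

begin: [θ0=180°, θ1=270°, θ2=180°]
t=1 rotate(1, 90) ⇒ [θ0=180°, θ1=0°, θ2=180°]
t=2 rotate(1, 90) ⇒ [θ0=180°, θ1=90°, θ2=180°]
no other 2-command option fits: unique.

rotate(1, 90), rotate(1, 90)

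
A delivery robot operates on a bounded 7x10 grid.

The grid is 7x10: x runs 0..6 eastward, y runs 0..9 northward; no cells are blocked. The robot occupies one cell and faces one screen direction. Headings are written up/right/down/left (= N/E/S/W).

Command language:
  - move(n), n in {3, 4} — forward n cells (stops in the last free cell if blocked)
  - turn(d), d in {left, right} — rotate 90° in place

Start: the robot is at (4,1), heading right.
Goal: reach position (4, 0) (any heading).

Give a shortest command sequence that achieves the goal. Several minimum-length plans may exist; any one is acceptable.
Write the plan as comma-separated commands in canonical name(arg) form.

t0: at (4,1), heading right
[1] after turn(right): at (4,1), heading down
[2] after move(3): at (4,0), heading down
minimal: 2 command(s), checked below 2.

turn(right), move(3)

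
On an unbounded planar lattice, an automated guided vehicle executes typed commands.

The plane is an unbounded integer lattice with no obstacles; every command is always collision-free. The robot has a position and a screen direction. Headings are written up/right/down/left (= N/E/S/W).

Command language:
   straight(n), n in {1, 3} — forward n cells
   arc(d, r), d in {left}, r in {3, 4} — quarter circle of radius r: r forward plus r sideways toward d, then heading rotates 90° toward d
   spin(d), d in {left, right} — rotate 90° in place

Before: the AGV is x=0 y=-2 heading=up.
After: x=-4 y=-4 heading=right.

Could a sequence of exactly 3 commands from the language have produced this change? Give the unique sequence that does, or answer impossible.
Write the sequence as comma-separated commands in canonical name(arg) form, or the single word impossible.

arc(left, 4), arc(left, 3), arc(left, 3)

key: cell and facing (now E) both changed — the 3 commands mix motion and turning
initial: x=0 y=-2 heading=up
step 1 (arc(left, 4)): x=-4 y=2 heading=left
step 2 (arc(left, 3)): x=-7 y=-1 heading=down
step 3 (arc(left, 3)): x=-4 y=-4 heading=right
uniquely the one of 216 3-step routes that fits.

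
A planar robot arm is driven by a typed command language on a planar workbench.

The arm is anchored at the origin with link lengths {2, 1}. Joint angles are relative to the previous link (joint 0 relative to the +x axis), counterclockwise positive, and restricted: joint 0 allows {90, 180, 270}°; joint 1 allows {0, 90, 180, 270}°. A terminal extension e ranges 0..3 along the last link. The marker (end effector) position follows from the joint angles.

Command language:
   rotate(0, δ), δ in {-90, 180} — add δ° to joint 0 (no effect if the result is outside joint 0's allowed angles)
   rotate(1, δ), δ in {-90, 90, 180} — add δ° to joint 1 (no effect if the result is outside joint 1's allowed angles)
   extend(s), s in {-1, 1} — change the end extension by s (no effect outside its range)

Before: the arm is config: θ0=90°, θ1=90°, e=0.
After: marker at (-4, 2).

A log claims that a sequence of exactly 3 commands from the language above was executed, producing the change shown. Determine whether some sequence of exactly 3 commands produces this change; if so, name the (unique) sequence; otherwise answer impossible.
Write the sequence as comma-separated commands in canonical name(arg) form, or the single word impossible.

extend(1), extend(1), extend(1)

from: config: θ0=90°, θ1=90°, e=0
[1] after extend(1): config: θ0=90°, θ1=90°, e=1
[2] after extend(1): config: θ0=90°, θ1=90°, e=2
[3] after extend(1): config: θ0=90°, θ1=90°, e=3
no other 3-command option fits: unique.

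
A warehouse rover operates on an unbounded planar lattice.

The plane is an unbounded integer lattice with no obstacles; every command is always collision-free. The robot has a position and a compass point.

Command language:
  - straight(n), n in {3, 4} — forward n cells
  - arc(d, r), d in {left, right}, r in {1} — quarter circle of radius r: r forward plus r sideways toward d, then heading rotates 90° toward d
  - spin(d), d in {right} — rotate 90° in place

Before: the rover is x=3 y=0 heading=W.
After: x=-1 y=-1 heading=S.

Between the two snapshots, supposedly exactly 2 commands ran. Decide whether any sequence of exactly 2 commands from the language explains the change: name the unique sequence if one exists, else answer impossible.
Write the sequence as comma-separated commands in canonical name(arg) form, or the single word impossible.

key: order matters: swapping straight(3) and arc(left, 1) lands elsewhere
begin: x=3 y=0 heading=W
step 1 (straight(3)): x=0 y=0 heading=W
step 2 (arc(left, 1)): x=-1 y=-1 heading=S
no rival 2-sequence matches.

straight(3), arc(left, 1)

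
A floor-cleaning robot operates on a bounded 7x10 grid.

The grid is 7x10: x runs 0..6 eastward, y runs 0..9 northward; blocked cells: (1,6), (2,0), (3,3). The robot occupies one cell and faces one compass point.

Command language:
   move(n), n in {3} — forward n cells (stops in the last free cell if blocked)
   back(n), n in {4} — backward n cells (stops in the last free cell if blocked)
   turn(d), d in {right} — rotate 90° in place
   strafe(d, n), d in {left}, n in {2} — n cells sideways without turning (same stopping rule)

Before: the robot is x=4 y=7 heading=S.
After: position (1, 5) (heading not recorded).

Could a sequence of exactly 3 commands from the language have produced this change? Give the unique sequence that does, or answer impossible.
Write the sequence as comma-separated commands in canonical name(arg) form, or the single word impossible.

key: order matters: swapping turn(right) and move(3) lands elsewhere
start: x=4 y=7 heading=S
[1] after turn(right): x=4 y=7 heading=W
[2] after strafe(left, 2): x=4 y=5 heading=W
[3] after move(3): x=1 y=5 heading=W
no other 3-command option fits: unique.

turn(right), strafe(left, 2), move(3)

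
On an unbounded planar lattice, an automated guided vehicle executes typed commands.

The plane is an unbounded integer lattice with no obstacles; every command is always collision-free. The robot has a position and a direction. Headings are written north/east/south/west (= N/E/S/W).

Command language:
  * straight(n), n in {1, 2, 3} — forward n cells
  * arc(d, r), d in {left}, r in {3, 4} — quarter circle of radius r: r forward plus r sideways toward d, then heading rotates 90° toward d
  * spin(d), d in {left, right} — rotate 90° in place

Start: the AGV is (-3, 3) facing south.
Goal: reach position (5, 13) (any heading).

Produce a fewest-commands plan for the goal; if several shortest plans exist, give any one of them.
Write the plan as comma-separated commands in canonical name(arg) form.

spin(left), arc(left, 4), spin(right), arc(left, 4), straight(2)

begin: (-3, 3) facing south
step 1 (spin(left)): (-3, 3) facing east
step 2 (arc(left, 4)): (1, 7) facing north
step 3 (spin(right)): (1, 7) facing east
step 4 (arc(left, 4)): (5, 11) facing north
step 5 (straight(2)): (5, 13) facing north
nothing shorter than 5 reaches the goal.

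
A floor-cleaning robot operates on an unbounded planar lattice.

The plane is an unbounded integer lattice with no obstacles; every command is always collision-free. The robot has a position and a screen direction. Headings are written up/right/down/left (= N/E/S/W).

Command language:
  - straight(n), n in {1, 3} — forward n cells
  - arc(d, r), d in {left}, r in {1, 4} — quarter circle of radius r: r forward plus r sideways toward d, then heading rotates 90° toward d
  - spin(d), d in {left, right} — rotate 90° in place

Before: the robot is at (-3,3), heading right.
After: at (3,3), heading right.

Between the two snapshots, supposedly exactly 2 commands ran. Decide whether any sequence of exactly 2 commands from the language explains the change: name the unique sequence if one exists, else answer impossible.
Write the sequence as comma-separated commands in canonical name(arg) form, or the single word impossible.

key: heading stays E — no command in the sequence turns
from: at (-3,3), heading right
step 1 (straight(3)): at (0,3), heading right
step 2 (straight(3)): at (3,3), heading right
no rival 2-sequence matches.

straight(3), straight(3)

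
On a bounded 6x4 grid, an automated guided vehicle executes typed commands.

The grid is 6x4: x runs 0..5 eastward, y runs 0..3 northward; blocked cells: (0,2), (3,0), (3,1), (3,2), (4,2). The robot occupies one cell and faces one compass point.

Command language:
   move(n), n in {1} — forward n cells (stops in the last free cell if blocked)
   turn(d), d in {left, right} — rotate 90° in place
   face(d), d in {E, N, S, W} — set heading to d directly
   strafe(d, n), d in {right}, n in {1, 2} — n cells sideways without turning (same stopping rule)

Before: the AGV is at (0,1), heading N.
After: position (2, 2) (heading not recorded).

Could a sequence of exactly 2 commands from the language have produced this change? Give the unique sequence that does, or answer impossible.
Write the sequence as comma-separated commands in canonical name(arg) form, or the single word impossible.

strafe(right, 2), move(1)

key: order matters: swapping strafe(right, 2) and move(1) lands elsewhere
t0: at (0,1), heading N
step 1 (strafe(right, 2)): at (2,1), heading N
step 2 (move(1)): at (2,2), heading N
all 81 alternatives checked — unique.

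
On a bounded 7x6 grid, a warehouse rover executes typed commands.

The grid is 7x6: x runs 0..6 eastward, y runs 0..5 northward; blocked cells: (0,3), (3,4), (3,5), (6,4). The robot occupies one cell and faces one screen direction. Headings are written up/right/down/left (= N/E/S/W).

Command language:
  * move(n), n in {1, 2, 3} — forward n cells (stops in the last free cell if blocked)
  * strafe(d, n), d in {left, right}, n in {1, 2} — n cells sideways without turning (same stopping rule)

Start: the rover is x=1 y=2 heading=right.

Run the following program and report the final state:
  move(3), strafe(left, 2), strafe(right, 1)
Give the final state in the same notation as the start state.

from: x=1 y=2 heading=right
t=1 move(3) ⇒ x=4 y=2 heading=right
t=2 strafe(left, 2) ⇒ x=4 y=4 heading=right
t=3 strafe(right, 1) ⇒ x=4 y=3 heading=right

x=4 y=3 heading=right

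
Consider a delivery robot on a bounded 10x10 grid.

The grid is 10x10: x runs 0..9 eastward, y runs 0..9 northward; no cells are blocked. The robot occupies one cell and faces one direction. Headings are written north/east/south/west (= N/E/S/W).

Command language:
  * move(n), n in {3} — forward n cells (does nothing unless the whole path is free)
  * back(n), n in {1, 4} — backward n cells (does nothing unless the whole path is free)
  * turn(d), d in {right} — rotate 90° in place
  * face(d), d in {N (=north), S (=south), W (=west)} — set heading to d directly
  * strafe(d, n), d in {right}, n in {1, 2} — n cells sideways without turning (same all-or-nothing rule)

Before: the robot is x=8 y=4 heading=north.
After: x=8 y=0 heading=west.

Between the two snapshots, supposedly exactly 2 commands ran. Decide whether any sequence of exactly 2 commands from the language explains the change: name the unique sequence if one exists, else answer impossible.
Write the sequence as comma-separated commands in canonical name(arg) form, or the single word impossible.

key: order matters: swapping back(4) and face(W) lands elsewhere
from: x=8 y=4 heading=north
step 1 (back(4)): x=8 y=0 heading=north
step 2 (face(W)): x=8 y=0 heading=west
no rival 2-sequence matches.

back(4), face(W)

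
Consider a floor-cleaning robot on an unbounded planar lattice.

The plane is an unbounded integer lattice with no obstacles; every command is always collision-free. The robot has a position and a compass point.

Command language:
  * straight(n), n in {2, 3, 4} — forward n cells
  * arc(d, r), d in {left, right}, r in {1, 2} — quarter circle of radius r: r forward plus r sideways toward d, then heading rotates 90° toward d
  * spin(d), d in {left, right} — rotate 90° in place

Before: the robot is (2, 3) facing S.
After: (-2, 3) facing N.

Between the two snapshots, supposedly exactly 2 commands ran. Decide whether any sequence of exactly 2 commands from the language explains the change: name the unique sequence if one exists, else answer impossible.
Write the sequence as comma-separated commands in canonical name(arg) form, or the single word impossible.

arc(right, 2), arc(right, 2)

key: cell and facing (now N) both changed — the 2 commands mix motion and turning
start: (2, 3) facing S
t=1 arc(right, 2) ⇒ (0, 1) facing W
t=2 arc(right, 2) ⇒ (-2, 3) facing N
no other 2-command option fits: unique.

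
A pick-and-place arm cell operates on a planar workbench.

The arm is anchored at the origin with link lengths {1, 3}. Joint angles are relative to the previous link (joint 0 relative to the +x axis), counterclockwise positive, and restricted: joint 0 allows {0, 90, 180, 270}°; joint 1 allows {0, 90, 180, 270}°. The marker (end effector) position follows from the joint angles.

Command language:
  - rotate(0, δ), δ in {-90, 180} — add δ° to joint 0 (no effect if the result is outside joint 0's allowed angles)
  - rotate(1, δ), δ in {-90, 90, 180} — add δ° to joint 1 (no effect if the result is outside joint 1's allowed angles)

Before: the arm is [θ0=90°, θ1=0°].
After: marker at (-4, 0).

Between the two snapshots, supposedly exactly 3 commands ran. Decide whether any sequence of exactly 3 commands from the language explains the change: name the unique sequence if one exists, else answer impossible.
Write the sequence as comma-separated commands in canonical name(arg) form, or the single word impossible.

begin: [θ0=90°, θ1=0°]
t=1 rotate(0, -90) ⇒ [θ0=0°, θ1=0°]
t=2 rotate(0, -90) ⇒ [θ0=270°, θ1=0°]
t=3 rotate(0, -90) ⇒ [θ0=180°, θ1=0°]
all 125 alternatives checked — unique.

rotate(0, -90), rotate(0, -90), rotate(0, -90)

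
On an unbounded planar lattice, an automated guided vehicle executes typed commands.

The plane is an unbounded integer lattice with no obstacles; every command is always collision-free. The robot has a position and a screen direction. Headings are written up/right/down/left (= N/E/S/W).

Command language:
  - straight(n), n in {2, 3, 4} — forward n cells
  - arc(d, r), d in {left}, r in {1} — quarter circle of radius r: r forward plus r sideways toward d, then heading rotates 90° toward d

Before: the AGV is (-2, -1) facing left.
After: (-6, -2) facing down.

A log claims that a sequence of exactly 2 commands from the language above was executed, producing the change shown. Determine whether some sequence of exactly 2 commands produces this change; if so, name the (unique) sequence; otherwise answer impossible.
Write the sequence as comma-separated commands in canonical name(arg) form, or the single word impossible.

key: cell and facing (now S) both changed — the 2 commands mix motion and turning
t0: (-2, -1) facing left
1. straight(3) → (-5, -1) facing left
2. arc(left, 1) → (-6, -2) facing down
no other 2-command option fits: unique.

straight(3), arc(left, 1)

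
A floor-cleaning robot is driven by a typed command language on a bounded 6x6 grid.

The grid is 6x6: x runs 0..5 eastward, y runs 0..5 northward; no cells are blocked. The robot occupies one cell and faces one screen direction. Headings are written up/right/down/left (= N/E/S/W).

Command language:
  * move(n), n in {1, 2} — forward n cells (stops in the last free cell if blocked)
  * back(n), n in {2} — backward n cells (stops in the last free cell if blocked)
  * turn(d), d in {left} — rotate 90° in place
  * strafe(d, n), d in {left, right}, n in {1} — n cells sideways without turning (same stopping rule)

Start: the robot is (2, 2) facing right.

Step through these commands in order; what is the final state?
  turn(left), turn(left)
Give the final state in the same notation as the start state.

(2, 2) facing left

begin: (2, 2) facing right
t=1 turn(left) ⇒ (2, 2) facing up
t=2 turn(left) ⇒ (2, 2) facing left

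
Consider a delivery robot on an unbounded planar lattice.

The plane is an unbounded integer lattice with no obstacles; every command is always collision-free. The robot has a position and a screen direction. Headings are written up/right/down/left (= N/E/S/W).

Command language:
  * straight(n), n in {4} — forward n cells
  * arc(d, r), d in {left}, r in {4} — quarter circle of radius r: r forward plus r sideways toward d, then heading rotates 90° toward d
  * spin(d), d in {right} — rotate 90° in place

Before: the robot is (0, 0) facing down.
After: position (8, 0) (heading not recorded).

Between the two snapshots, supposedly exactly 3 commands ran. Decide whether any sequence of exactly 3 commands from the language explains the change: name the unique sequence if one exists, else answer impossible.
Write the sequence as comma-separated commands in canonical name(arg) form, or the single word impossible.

arc(left, 4), arc(left, 4), spin(right)

key: order matters: swapping arc(left, 4) and spin(right) lands elsewhere
initial: (0, 0) facing down
step 1 (arc(left, 4)): (4, -4) facing right
step 2 (arc(left, 4)): (8, 0) facing up
step 3 (spin(right)): (8, 0) facing right
no rival 3-sequence matches.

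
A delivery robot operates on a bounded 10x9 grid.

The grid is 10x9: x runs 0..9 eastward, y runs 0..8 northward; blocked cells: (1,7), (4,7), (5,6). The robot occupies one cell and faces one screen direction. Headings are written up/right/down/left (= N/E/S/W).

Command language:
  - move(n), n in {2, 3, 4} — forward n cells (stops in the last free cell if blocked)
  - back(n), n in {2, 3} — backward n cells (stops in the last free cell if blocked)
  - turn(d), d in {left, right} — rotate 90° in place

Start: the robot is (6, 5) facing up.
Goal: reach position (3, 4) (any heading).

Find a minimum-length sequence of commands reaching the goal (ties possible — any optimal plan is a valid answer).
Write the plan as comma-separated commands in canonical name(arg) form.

begin: (6, 5) facing up
1. move(2) → (6, 7) facing up
2. back(3) → (6, 4) facing up
3. turn(left) → (6, 4) facing left
4. move(3) → (3, 4) facing left
shorter routes all fall short; 4 is best.

move(2), back(3), turn(left), move(3)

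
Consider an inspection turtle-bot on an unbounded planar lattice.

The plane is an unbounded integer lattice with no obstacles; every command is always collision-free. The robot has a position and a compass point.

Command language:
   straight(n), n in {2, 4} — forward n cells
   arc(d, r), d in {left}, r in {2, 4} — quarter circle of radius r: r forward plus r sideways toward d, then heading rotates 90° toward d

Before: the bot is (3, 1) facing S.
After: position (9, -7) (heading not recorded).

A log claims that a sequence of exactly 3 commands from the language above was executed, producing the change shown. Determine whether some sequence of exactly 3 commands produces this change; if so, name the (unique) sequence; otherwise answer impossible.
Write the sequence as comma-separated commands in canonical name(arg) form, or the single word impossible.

straight(4), arc(left, 4), straight(2)

key: order matters: swapping straight(4) and straight(2) lands elsewhere
initial: (3, 1) facing S
1. straight(4) → (3, -3) facing S
2. arc(left, 4) → (7, -7) facing E
3. straight(2) → (9, -7) facing E
no other 3-command option fits: unique.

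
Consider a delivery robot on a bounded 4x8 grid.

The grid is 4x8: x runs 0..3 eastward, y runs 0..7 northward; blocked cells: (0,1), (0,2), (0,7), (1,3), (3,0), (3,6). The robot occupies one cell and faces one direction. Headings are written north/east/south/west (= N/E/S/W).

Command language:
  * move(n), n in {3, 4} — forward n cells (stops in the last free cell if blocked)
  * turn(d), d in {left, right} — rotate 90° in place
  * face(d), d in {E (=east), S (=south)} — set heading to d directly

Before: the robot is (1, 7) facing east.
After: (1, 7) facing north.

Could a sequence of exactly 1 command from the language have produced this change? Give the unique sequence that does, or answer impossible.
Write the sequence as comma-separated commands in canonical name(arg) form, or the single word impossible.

turn(left)

key: (1,7) unchanged — the single command moves nothing
start: (1, 7) facing east
1. turn(left) → (1, 7) facing north
no other 1-command option fits: unique.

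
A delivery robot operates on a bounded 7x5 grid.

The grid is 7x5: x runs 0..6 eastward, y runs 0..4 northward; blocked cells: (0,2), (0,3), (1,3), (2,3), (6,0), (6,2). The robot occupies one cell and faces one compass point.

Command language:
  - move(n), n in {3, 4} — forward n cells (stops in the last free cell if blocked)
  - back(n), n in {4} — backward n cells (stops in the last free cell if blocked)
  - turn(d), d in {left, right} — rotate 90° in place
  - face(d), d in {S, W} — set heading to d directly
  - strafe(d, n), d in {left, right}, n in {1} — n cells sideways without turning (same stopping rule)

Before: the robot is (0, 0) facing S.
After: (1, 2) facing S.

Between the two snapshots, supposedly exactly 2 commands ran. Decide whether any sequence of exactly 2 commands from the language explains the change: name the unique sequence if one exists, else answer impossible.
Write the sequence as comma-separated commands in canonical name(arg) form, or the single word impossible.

strafe(left, 1), back(4)

key: running back(4) before strafe(left, 1) would end elsewhere — order is forced
initial: (0, 0) facing S
t=1 strafe(left, 1) ⇒ (1, 0) facing S
t=2 back(4) ⇒ (1, 2) facing S
no other 2-command option fits: unique.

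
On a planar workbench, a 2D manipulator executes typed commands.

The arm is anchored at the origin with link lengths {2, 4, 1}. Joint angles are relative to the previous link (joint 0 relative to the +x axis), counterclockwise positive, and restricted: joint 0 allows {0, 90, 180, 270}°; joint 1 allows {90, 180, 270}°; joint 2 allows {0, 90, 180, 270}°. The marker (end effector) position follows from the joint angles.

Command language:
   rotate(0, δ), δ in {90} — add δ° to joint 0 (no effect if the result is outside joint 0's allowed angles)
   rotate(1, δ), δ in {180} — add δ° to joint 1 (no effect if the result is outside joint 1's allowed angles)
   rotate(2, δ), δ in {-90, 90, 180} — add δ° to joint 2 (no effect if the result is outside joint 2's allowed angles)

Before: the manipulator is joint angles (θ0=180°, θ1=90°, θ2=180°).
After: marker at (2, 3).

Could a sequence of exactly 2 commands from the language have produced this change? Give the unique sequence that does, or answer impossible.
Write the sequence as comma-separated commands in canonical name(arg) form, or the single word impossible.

rotate(0, 90), rotate(0, 90)

initial: joint angles (θ0=180°, θ1=90°, θ2=180°)
1. rotate(0, 90) → joint angles (θ0=270°, θ1=90°, θ2=180°)
2. rotate(0, 90) → joint angles (θ0=0°, θ1=90°, θ2=180°)
all 25 alternatives checked — unique.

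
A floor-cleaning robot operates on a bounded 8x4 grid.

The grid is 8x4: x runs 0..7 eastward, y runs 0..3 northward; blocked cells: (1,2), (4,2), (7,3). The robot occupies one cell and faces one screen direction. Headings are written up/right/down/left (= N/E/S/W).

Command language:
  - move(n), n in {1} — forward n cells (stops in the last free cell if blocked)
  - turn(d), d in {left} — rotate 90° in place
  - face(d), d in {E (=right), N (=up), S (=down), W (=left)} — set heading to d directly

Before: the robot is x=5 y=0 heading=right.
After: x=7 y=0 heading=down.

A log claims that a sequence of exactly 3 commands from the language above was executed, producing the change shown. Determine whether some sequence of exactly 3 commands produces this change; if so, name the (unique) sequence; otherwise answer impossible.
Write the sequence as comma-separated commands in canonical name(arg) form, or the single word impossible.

move(1), move(1), face(S)

key: position moved to (7,0) AND the heading swung to S — translation plus rotation needed
start: x=5 y=0 heading=right
step 1 (move(1)): x=6 y=0 heading=right
step 2 (move(1)): x=7 y=0 heading=right
step 3 (face(S)): x=7 y=0 heading=down
all 216 alternatives checked — unique.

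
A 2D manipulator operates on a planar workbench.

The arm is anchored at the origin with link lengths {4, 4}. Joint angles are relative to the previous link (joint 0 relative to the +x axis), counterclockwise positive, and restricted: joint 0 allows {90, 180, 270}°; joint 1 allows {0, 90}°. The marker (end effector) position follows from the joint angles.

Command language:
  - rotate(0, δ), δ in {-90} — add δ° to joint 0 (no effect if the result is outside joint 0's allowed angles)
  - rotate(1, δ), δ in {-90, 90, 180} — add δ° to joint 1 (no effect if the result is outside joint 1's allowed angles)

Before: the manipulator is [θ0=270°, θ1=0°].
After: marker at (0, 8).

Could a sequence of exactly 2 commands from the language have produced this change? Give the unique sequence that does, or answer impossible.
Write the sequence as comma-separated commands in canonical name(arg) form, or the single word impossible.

from: [θ0=270°, θ1=0°]
t=1 rotate(0, -90) ⇒ [θ0=180°, θ1=0°]
t=2 rotate(0, -90) ⇒ [θ0=90°, θ1=0°]
no other 2-command option fits: unique.

rotate(0, -90), rotate(0, -90)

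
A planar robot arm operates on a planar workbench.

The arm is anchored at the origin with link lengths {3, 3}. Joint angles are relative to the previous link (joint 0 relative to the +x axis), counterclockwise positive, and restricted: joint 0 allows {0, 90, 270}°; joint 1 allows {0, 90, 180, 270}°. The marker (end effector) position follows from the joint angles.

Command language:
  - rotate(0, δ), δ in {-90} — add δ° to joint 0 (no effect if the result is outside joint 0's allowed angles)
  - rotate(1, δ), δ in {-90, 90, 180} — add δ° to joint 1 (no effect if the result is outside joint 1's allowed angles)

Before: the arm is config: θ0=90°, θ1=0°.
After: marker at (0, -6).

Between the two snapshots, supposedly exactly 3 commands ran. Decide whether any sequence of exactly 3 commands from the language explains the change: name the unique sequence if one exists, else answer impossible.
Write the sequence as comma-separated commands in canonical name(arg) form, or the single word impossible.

begin: config: θ0=90°, θ1=0°
t=1 rotate(0, -90) ⇒ config: θ0=0°, θ1=0°
t=2 rotate(0, -90) ⇒ config: θ0=270°, θ1=0°
t=3 rotate(0, -90) ⇒ config: θ0=270°, θ1=0°
uniquely the one of 64 3-step routes that fits.

rotate(0, -90), rotate(0, -90), rotate(0, -90)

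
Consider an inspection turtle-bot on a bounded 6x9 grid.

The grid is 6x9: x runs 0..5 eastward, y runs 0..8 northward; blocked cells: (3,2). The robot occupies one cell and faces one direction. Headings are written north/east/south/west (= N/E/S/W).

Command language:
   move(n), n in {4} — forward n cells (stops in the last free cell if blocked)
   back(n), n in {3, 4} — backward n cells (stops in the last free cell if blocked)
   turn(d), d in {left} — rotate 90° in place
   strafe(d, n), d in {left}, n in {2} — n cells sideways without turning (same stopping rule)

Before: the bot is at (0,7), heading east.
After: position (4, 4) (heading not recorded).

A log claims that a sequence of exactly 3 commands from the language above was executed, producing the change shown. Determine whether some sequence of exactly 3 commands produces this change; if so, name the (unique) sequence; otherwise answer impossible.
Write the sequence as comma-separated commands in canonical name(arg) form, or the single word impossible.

key: running back(3) before move(4) would end elsewhere — order is forced
from: at (0,7), heading east
1. move(4) → at (4,7), heading east
2. turn(left) → at (4,7), heading north
3. back(3) → at (4,4), heading north
all 125 alternatives checked — unique.

move(4), turn(left), back(3)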